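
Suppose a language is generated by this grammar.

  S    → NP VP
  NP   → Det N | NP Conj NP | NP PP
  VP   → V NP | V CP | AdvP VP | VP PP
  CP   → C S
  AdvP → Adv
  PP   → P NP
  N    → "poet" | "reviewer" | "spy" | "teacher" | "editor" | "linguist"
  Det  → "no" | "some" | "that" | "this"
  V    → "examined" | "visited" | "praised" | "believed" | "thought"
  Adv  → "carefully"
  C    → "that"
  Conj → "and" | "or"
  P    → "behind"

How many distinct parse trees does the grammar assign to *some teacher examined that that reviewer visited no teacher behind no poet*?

Two of the 3 distinct bracketings:
[S [NP [Det some] [N teacher]] [VP [V examined] [CP [C that] [S [NP [Det that] [N reviewer]] [VP [V visited] [NP [NP [Det no] [N teacher]] [PP [P behind] [NP [Det no] [N poet]]]]]]]]]
[S [NP [Det some] [N teacher]] [VP [V examined] [CP [C that] [S [NP [Det that] [N reviewer]] [VP [VP [V visited] [NP [Det no] [N teacher]]] [PP [P behind] [NP [Det no] [N poet]]]]]]]]
The difference turns on whether NP → NP PP is used at the relevant span, versus an alternative expansion of NP.

3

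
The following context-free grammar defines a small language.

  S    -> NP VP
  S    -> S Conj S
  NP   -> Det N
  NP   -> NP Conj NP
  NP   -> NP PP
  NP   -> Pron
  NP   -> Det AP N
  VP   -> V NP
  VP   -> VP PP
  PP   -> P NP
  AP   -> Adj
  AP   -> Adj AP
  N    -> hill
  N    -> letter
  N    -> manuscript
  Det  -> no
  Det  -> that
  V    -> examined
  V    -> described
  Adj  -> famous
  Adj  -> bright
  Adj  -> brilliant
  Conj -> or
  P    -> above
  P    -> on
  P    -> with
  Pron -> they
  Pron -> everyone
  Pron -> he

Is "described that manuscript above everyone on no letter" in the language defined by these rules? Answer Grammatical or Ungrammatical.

Ungrammatical

For S → NP VP, no prefix of the string parses as an NP. The alternative S rule S → S Conj S likewise has no satisfying split.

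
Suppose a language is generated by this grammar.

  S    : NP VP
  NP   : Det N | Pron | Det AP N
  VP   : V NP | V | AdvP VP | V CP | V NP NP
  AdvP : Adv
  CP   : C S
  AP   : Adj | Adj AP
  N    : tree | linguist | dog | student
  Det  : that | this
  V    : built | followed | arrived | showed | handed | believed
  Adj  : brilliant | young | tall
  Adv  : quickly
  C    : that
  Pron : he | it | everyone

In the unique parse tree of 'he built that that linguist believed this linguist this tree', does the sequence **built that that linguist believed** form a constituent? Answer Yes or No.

[S [NP [Pron he]] [VP [V built] [CP [C that] [S [NP [Det that] [N linguist]] [VP [V believed] [NP [Det this] [N linguist]] [NP [Det this] [N tree]]]]]]]
The smallest constituent containing 'built that that linguist believed' is the VP spanning 'built that that linguist believed this linguist this tree'; no single node in the tree dominates exactly the given words.

No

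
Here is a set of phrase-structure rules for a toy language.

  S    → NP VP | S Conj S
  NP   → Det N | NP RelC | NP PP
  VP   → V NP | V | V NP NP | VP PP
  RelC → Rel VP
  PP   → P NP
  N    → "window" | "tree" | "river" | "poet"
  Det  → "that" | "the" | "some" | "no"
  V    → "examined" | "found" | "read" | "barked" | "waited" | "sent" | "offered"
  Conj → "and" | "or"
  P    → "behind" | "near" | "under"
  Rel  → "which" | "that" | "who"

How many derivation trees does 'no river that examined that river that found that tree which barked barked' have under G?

7

Two of the 7 distinct bracketings:
[S [NP [NP [Det no] [N river]] [RelC [Rel that] [VP [V examined] [NP [NP [Det that] [N river]] [RelC [Rel that] [VP [V found] [NP [NP [Det that] [N tree]] [RelC [Rel which] [VP [V barked]]]]]]]]]] [VP [V barked]]]
[S [NP [NP [Det no] [N river]] [RelC [Rel that] [VP [V examined] [NP [NP [NP [Det that] [N river]] [RelC [Rel that] [VP [V found] [NP [Det that] [N tree]]]]] [RelC [Rel which] [VP [V barked]]]]]]] [VP [V barked]]]
The trees differ in how a recursive rule is bracketed over the same span.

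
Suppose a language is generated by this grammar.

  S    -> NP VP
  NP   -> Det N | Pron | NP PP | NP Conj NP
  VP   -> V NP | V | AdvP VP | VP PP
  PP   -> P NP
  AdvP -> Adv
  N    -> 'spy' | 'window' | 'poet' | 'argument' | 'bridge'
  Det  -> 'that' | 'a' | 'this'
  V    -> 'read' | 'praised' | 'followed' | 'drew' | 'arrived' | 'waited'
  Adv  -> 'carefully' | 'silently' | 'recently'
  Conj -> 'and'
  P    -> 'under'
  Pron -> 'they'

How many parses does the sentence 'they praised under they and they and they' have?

2

The two bracketings:
[S [NP [Pron they]] [VP [VP [V praised]] [PP [P under] [NP [NP [Pron they]] [Conj and] [NP [NP [Pron they]] [Conj and] [NP [Pron they]]]]]]]
[S [NP [Pron they]] [VP [VP [V praised]] [PP [P under] [NP [NP [NP [Pron they]] [Conj and] [NP [Pron they]]] [Conj and] [NP [Pron they]]]]]]
The trees differ in how a recursive rule is bracketed over the same span.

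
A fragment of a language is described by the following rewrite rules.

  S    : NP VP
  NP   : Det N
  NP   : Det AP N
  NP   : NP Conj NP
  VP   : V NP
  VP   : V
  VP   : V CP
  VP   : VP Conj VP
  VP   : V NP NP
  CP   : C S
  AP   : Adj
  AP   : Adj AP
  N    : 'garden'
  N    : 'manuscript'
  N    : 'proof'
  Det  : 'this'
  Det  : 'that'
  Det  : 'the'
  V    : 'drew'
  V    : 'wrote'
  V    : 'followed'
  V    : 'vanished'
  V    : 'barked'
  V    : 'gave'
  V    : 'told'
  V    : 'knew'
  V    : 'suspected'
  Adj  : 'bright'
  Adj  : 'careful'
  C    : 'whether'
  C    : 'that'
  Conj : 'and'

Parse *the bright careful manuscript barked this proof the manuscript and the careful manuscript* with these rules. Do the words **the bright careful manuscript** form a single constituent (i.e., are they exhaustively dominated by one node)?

[S [NP [Det the] [AP [Adj bright] [AP [Adj careful]]] [N manuscript]] [VP [V barked] [NP [Det this] [N proof]] [NP [NP [Det the] [N manuscript]] [Conj and] [NP [Det the] [AP [Adj careful]] [N manuscript]]]]]
The words 'the bright careful manuscript' are exhaustively dominated by a single NP node (built by NP → Det AP N), so they form a constituent.

Yes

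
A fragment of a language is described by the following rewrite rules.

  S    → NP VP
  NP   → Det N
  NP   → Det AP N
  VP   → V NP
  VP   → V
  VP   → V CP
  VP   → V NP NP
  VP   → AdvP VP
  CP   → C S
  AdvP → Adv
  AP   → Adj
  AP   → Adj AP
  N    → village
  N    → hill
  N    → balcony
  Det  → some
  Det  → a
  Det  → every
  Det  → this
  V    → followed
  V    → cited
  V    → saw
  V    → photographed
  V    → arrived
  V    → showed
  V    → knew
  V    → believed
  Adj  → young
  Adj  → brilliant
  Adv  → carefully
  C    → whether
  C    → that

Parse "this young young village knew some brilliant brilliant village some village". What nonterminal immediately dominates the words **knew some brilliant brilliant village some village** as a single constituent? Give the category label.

VP

[S [NP [Det this] [AP [Adj young] [AP [Adj young]]] [N village]] [VP [V knew] [NP [Det some] [AP [Adj brilliant] [AP [Adj brilliant]]] [N village]] [NP [Det some] [N village]]]]
The span 'knew some brilliant brilliant village some village' is the VP node built by VP → V NP NP.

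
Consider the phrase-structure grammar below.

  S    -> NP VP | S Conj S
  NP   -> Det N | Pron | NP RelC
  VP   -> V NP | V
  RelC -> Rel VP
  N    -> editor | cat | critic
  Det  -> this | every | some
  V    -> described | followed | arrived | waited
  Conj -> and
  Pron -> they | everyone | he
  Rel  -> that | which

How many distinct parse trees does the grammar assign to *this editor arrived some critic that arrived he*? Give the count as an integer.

[S [NP [Det this] [N editor]] [VP [V arrived] [NP [NP [Det some] [N critic]] [RelC [Rel that] [VP [V arrived] [NP [Pron he]]]]]]]
No rule offers an alternative attachment or grouping for any span, so this is the only derivation.

1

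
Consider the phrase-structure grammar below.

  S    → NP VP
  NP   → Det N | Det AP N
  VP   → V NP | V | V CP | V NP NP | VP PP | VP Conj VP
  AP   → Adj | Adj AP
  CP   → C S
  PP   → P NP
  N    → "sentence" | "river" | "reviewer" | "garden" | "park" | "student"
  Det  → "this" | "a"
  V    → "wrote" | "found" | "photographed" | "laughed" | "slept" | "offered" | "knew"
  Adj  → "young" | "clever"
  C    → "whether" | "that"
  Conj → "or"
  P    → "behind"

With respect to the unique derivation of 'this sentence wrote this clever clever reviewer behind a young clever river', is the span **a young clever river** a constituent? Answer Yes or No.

[S [NP [Det this] [N sentence]] [VP [VP [V wrote] [NP [Det this] [AP [Adj clever] [AP [Adj clever]]] [N reviewer]]] [PP [P behind] [NP [Det a] [AP [Adj young] [AP [Adj clever]]] [N river]]]]]
The words 'a young clever river' are exhaustively dominated by a single NP node (built by NP → Det AP N), so they form a constituent.

Yes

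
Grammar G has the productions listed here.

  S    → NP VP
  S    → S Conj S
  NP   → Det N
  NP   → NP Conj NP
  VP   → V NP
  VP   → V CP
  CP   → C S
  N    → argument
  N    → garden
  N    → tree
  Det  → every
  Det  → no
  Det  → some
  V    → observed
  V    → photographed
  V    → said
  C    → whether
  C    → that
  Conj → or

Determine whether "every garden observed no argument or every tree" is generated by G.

S
  NP
    Det: every
    N: garden
  VP
    V: observed
    NP
      NP
        Det: no
        N: argument
      Conj: or
      NP
        Det: every
        N: tree
Each bracket corresponds to one application of a listed rule, so the string is derivable from S.

Grammatical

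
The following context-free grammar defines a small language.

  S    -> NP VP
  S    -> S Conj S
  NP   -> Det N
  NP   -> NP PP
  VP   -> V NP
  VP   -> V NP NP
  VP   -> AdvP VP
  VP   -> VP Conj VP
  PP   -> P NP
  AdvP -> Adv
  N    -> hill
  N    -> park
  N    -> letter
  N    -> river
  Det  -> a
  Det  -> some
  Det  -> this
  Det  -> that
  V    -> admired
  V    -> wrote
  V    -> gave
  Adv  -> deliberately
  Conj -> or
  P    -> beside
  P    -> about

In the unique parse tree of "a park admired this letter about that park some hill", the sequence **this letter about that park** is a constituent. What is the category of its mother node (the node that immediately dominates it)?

VP

[S [NP [Det a] [N park]] [VP [V admired] [NP [NP [Det this] [N letter]] [PP [P about] [NP [Det that] [N park]]]] [NP [Det some] [N hill]]]]
The span 'this letter about that park' is the NP node built by NP → NP PP.
Its mother is the VP built by VP → V NP NP.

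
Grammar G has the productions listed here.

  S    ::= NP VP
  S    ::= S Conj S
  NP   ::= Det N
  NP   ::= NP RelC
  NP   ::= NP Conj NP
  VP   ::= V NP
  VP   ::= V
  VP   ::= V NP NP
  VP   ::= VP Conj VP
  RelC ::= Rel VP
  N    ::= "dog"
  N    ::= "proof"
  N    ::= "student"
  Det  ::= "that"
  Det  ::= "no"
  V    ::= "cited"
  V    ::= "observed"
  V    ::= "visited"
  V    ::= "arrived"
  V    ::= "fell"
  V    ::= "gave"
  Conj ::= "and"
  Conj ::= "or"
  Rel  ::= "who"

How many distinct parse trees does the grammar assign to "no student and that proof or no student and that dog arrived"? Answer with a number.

5

Two of the 5 distinct bracketings:
[S [NP [NP [Det no] [N student]] [Conj and] [NP [NP [Det that] [N proof]] [Conj or] [NP [NP [Det no] [N student]] [Conj and] [NP [Det that] [N dog]]]]] [VP [V arrived]]]
[S [NP [NP [Det no] [N student]] [Conj and] [NP [NP [NP [Det that] [N proof]] [Conj or] [NP [Det no] [N student]]] [Conj and] [NP [Det that] [N dog]]]] [VP [V arrived]]]
The trees differ in how a recursive rule is bracketed over the same span.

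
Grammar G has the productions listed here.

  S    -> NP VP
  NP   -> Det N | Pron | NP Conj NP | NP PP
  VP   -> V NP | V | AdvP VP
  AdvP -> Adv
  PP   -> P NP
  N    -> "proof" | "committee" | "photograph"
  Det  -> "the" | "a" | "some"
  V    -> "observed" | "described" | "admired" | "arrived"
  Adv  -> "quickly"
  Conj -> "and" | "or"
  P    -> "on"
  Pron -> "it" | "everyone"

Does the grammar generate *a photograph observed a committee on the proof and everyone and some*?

Ungrammatical

For S → NP VP, the only prefix that parses as NP is 'a photograph', but the remainder 'observed a committee on the proof and everyone and some' is not a VP under these rules.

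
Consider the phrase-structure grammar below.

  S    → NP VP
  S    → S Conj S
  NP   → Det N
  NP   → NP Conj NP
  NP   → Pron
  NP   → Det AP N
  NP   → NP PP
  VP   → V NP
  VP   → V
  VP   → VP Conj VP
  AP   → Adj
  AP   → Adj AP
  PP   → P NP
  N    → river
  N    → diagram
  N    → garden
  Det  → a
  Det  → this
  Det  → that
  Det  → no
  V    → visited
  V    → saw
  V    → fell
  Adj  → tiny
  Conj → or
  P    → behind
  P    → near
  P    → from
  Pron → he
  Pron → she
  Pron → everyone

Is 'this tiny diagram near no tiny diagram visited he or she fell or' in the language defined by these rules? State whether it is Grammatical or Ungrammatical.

Ungrammatical

For S → NP VP, every NP-prefix leaves a non-VP remainder: after 'this tiny diagram' the remainder is not a VP; after 'this tiny diagram near no tiny diagram' the remainder is not a VP. The alternative S rule S → S Conj S likewise has no satisfying split.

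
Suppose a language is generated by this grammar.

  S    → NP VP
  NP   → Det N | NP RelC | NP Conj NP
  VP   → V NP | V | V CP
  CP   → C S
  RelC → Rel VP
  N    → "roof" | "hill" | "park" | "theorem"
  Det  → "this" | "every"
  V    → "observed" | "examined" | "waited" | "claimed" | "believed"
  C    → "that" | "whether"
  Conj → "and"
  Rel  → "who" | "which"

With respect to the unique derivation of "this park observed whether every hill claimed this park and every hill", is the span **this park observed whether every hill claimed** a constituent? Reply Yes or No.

[S [NP [Det this] [N park]] [VP [V observed] [CP [C whether] [S [NP [Det every] [N hill]] [VP [V claimed] [NP [NP [Det this] [N park]] [Conj and] [NP [Det every] [N hill]]]]]]]]
The smallest constituent containing 'this park observed whether every hill claimed' is the S spanning 'this park observed whether every hill claimed this park and every hill'; no single node in the tree dominates exactly the given words.

No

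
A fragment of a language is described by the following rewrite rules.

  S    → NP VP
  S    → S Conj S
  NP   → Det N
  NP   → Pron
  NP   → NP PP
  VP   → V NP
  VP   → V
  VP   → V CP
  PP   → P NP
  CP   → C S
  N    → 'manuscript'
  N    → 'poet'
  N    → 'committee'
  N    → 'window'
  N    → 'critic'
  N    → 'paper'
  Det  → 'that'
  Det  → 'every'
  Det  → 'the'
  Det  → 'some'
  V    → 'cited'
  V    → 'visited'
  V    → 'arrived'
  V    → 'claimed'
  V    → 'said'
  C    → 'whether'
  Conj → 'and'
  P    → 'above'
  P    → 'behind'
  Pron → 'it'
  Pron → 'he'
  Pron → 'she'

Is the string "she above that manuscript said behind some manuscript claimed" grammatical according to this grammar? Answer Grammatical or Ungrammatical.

A V word can never sit immediately before a P word in any string this grammar generates, so the substring 'said behind' rules out a derivation.

Ungrammatical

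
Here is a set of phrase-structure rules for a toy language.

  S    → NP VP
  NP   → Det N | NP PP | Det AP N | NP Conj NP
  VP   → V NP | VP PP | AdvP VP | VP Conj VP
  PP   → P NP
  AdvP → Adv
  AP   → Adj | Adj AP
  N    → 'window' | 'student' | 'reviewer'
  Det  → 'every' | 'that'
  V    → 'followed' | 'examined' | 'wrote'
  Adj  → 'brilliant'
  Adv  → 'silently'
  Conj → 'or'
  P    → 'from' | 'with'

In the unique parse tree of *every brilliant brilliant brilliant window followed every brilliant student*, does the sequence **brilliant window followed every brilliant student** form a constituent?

[S [NP [Det every] [AP [Adj brilliant] [AP [Adj brilliant] [AP [Adj brilliant]]]] [N window]] [VP [V followed] [NP [Det every] [AP [Adj brilliant]] [N student]]]]
The smallest constituent containing 'brilliant window followed every brilliant student' is the S spanning 'every brilliant brilliant brilliant window followed every brilliant student'; no single node in the tree dominates exactly the given words.

No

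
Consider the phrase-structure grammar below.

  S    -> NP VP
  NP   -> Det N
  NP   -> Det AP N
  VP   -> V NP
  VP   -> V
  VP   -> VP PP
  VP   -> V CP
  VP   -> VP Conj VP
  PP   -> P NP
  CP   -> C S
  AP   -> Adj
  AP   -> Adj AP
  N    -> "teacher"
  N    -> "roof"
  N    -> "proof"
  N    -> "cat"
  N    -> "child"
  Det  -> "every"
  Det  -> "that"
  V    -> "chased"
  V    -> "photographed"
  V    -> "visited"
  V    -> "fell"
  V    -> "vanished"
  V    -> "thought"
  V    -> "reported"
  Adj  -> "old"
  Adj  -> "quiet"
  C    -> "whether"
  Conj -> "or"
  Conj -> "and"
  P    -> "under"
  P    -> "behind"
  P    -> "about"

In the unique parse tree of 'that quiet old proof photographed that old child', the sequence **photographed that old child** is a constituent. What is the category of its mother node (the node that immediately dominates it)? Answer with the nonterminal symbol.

[S [NP [Det that] [AP [Adj quiet] [AP [Adj old]]] [N proof]] [VP [V photographed] [NP [Det that] [AP [Adj old]] [N child]]]]
The span 'photographed that old child' is the VP node built by VP → V NP.
Its mother is the S built by S → NP VP.

S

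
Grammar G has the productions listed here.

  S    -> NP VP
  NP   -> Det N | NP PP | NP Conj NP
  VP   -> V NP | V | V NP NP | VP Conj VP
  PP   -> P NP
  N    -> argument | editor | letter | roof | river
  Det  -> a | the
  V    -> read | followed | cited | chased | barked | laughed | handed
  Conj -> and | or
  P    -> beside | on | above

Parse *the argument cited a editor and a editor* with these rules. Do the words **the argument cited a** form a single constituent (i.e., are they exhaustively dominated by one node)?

No

[S [NP [Det the] [N argument]] [VP [V cited] [NP [NP [Det a] [N editor]] [Conj and] [NP [Det a] [N editor]]]]]
The smallest constituent containing 'the argument cited a' is the S spanning 'the argument cited a editor and a editor'; no single node in the tree dominates exactly the given words.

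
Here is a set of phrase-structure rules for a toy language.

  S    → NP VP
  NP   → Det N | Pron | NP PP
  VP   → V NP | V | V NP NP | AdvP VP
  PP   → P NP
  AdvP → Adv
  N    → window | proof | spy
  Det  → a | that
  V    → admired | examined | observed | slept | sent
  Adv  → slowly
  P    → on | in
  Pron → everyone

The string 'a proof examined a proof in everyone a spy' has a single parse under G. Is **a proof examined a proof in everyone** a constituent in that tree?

No

[S [NP [Det a] [N proof]] [VP [V examined] [NP [NP [Det a] [N proof]] [PP [P in] [NP [Pron everyone]]]] [NP [Det a] [N spy]]]]
The smallest constituent containing 'a proof examined a proof in everyone' is the S spanning 'a proof examined a proof in everyone a spy'; no single node in the tree dominates exactly the given words.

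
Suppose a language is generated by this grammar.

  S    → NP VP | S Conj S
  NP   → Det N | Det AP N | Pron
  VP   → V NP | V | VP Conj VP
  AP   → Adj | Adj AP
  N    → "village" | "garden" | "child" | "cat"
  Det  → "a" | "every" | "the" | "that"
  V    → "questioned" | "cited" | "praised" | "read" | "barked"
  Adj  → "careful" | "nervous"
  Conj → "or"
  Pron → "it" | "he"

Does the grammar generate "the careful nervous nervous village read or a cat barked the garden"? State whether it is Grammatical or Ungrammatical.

Grammatical

[S [S [NP [Det the] [AP [Adj careful] [AP [Adj nervous] [AP [Adj nervous]]]] [N village]] [VP [V read]]] [Conj or] [S [NP [Det a] [N cat]] [VP [V barked] [NP [Det the] [N garden]]]]]
Every word is introduced by a lexical rule and the phrasal rules combine the resulting categories into a single S.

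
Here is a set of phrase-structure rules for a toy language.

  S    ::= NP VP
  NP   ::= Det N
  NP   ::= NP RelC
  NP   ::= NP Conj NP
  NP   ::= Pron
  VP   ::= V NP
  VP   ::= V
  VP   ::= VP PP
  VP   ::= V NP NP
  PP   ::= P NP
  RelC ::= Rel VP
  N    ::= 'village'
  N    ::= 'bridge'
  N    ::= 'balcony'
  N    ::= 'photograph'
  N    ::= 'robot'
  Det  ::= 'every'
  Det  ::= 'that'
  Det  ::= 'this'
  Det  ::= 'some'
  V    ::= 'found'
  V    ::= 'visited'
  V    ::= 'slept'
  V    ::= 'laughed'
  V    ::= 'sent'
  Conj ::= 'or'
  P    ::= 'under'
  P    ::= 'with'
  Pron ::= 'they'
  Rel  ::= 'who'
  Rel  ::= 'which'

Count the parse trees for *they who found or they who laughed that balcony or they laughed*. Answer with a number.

5

Two of the 5 distinct bracketings:
[S [NP [NP [NP [NP [Pron they]] [RelC [Rel who] [VP [V found]]]] [Conj or] [NP [Pron they]]] [RelC [Rel who] [VP [V laughed] [NP [NP [Det that] [N balcony]] [Conj or] [NP [Pron they]]]]]] [VP [V laughed]]]
[S [NP [NP [NP [Pron they]] [RelC [Rel who] [VP [V found]]]] [Conj or] [NP [NP [Pron they]] [RelC [Rel who] [VP [V laughed] [NP [NP [Det that] [N balcony]] [Conj or] [NP [Pron they]]]]]]] [VP [V laughed]]]
The trees differ in how a recursive rule is bracketed over the same span.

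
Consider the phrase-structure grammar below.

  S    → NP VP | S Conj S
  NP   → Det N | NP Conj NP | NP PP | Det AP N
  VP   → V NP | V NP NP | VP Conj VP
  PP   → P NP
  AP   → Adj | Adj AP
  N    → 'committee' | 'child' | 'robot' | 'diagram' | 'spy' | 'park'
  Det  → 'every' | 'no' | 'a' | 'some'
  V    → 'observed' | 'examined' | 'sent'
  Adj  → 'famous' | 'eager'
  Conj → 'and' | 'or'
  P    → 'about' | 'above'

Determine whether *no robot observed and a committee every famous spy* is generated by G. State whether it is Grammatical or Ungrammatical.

A V word can never sit immediately before a Conj word in any string this grammar generates, so the substring 'observed and' rules out a derivation.

Ungrammatical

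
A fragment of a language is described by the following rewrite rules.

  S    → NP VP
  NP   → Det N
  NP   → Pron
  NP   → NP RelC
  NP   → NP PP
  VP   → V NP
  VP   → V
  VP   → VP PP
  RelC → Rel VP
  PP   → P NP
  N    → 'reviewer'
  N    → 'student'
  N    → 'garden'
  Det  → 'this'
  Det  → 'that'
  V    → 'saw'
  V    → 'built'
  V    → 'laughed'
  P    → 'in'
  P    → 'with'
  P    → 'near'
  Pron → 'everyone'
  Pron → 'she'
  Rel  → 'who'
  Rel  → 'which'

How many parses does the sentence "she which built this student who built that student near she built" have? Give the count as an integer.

Two of the 8 distinct bracketings:
[S [NP [NP [Pron she]] [RelC [Rel which] [VP [V built] [NP [NP [Det this] [N student]] [RelC [Rel who] [VP [V built] [NP [NP [Det that] [N student]] [PP [P near] [NP [Pron she]]]]]]]]]] [VP [V built]]]
[S [NP [NP [Pron she]] [RelC [Rel which] [VP [V built] [NP [NP [Det this] [N student]] [RelC [Rel who] [VP [VP [V built] [NP [Det that] [N student]]] [PP [P near] [NP [Pron she]]]]]]]]] [VP [V built]]]
The difference turns on whether NP → NP PP is used at the relevant span, versus an alternative expansion of NP.

8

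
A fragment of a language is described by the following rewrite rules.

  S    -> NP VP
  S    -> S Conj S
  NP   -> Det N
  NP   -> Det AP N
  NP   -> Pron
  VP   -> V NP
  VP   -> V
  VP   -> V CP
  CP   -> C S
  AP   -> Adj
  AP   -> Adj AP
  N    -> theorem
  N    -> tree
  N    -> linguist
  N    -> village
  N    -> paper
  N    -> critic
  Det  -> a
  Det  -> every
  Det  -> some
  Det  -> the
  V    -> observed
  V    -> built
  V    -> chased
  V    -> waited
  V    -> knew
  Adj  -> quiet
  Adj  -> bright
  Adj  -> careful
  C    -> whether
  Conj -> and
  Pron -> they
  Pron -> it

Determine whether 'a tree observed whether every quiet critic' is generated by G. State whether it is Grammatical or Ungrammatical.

Ungrammatical

For S → NP VP, the only prefix that parses as NP is 'a tree', but the remainder 'observed whether every quiet critic' is not a VP under these rules. The alternative S rule S → S Conj S likewise has no satisfying split.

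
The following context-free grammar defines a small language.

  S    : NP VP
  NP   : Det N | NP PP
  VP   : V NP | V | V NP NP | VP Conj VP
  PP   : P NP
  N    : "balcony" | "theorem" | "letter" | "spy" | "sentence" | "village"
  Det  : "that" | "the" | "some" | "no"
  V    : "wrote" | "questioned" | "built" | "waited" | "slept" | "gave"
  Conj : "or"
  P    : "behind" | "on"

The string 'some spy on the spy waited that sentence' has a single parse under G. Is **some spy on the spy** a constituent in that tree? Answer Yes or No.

Yes

[S [NP [NP [Det some] [N spy]] [PP [P on] [NP [Det the] [N spy]]]] [VP [V waited] [NP [Det that] [N sentence]]]]
The words 'some spy on the spy' are exhaustively dominated by a single NP node (built by NP → NP PP), so they form a constituent.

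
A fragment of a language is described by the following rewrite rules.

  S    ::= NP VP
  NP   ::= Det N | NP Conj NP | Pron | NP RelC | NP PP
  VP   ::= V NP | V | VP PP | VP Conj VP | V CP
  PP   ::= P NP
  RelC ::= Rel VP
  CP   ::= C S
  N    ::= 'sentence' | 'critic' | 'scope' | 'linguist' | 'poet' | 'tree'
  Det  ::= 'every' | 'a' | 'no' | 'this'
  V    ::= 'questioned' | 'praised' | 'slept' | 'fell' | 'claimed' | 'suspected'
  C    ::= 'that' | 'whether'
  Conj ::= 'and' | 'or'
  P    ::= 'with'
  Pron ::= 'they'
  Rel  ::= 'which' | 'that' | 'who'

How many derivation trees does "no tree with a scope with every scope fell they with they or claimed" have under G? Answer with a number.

4

Two of the 4 distinct bracketings:
[S [NP [NP [Det no] [N tree]] [PP [P with] [NP [NP [Det a] [N scope]] [PP [P with] [NP [Det every] [N scope]]]]]] [VP [VP [V fell] [NP [NP [Pron they]] [PP [P with] [NP [Pron they]]]]] [Conj or] [VP [V claimed]]]]
[S [NP [NP [Det no] [N tree]] [PP [P with] [NP [NP [Det a] [N scope]] [PP [P with] [NP [Det every] [N scope]]]]]] [VP [VP [VP [V fell] [NP [Pron they]]] [PP [P with] [NP [Pron they]]]] [Conj or] [VP [V claimed]]]]
The difference turns on whether VP → VP PP is used at the relevant span, versus an alternative expansion of VP.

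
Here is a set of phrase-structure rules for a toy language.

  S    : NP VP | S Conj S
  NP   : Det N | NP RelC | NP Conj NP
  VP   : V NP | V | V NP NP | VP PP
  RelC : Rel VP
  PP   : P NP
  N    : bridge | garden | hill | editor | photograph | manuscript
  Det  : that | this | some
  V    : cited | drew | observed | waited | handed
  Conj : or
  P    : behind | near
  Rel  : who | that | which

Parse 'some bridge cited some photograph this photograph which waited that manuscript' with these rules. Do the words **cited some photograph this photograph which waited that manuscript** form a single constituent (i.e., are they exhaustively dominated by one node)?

[S [NP [Det some] [N bridge]] [VP [V cited] [NP [Det some] [N photograph]] [NP [NP [Det this] [N photograph]] [RelC [Rel which] [VP [V waited] [NP [Det that] [N manuscript]]]]]]]
The words 'cited some photograph this photograph which waited that manuscript' are exhaustively dominated by a single VP node (built by VP → V NP NP), so they form a constituent.

Yes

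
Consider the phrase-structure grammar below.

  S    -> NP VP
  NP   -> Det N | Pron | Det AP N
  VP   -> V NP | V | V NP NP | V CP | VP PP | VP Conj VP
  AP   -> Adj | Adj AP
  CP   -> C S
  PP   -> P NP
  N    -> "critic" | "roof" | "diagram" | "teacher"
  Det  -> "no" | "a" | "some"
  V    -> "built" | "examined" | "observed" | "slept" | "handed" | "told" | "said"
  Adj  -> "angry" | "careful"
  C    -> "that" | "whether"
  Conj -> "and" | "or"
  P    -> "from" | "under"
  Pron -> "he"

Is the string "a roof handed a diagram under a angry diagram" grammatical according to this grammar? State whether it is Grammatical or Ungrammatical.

Grammatical

[S [NP [Det a] [N roof]] [VP [VP [V handed] [NP [Det a] [N diagram]]] [PP [P under] [NP [Det a] [AP [Adj angry]] [N diagram]]]]]
Every word is introduced by a lexical rule and the phrasal rules combine the resulting categories into a single S.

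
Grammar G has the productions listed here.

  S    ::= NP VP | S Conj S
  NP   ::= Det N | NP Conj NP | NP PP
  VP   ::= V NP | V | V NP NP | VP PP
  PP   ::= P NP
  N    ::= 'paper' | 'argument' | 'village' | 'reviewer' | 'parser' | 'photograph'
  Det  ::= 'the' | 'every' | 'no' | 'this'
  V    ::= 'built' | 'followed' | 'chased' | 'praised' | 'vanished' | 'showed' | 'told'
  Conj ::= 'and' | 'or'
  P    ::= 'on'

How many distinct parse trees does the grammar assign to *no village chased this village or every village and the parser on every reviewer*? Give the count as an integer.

Two of the 7 distinct bracketings:
[S [NP [Det no] [N village]] [VP [V chased] [NP [NP [Det this] [N village]] [Conj or] [NP [NP [Det every] [N village]] [Conj and] [NP [NP [Det the] [N parser]] [PP [P on] [NP [Det every] [N reviewer]]]]]]]]
[S [NP [Det no] [N village]] [VP [V chased] [NP [NP [Det this] [N village]] [Conj or] [NP [NP [NP [Det every] [N village]] [Conj and] [NP [Det the] [N parser]]] [PP [P on] [NP [Det every] [N reviewer]]]]]]]
The trees differ in how a recursive rule is bracketed over the same span.

7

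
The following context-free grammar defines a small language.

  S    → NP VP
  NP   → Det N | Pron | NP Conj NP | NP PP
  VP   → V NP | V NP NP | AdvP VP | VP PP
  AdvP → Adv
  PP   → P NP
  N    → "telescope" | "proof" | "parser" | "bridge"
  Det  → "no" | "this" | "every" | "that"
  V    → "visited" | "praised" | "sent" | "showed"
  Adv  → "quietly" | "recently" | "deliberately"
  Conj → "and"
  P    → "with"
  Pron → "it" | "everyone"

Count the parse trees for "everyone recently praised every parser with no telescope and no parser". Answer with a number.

Two of the 4 distinct bracketings:
[S [NP [Pron everyone]] [VP [AdvP [Adv recently]] [VP [V praised] [NP [NP [NP [Det every] [N parser]] [PP [P with] [NP [Det no] [N telescope]]]] [Conj and] [NP [Det no] [N parser]]]]]]
[S [NP [Pron everyone]] [VP [AdvP [Adv recently]] [VP [V praised] [NP [NP [Det every] [N parser]] [PP [P with] [NP [NP [Det no] [N telescope]] [Conj and] [NP [Det no] [N parser]]]]]]]]
The trees differ in how a recursive rule is bracketed over the same span.

4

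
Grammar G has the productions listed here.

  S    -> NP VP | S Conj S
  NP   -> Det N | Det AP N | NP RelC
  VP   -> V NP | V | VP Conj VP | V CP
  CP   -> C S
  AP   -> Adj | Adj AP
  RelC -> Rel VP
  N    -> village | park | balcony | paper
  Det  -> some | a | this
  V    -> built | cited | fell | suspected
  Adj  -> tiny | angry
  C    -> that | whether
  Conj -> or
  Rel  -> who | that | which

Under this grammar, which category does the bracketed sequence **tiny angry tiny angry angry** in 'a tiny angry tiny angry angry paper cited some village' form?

AP

S
  NP
    Det: a
    AP
      Adj: tiny
      AP
        Adj: angry
        AP
          Adj: tiny
          AP
            Adj: angry
            AP
              Adj: angry
    N: paper
  VP
    V: cited
    NP
      Det: some
      N: village
The span 'tiny angry tiny angry angry' is the AP node built by AP → Adj AP.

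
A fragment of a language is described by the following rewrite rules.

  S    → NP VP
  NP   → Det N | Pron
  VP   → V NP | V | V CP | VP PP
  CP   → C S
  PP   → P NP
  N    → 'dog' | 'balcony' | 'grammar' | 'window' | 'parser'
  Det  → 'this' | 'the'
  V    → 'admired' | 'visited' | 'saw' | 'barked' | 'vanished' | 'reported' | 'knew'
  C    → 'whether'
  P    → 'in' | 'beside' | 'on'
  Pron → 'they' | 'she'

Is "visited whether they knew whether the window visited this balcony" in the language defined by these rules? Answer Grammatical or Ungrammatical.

For S → NP VP, no prefix of the string parses as an NP.

Ungrammatical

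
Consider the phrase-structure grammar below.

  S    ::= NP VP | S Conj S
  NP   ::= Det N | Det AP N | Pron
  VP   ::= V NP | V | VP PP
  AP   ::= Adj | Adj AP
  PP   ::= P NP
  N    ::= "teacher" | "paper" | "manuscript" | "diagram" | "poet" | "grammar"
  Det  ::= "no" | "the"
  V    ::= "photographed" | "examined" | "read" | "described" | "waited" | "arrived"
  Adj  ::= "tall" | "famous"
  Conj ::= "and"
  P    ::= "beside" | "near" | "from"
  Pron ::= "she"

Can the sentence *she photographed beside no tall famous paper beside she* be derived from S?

Grammatical

S
  NP
    Pron: she
  VP
    VP
      VP
        V: photographed
      PP
        P: beside
        NP
          Det: no
          AP
            Adj: tall
            AP
              Adj: famous
          N: paper
    PP
      P: beside
      NP
        Pron: she
Every word is introduced by a lexical rule and the phrasal rules combine the resulting categories into a single S.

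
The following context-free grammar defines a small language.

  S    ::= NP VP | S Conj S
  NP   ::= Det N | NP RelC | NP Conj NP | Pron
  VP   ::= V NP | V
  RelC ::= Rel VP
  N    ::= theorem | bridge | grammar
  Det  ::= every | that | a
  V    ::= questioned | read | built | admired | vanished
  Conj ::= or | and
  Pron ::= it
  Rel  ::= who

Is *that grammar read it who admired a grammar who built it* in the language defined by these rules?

Grammatical

S
  NP
    Det: that
    N: grammar
  VP
    V: read
    NP
      NP
        Pron: it
      RelC
        Rel: who
        VP
          V: admired
          NP
            NP
              Det: a
              N: grammar
            RelC
              Rel: who
              VP
                V: built
                NP
                  Pron: it
The bracketing above is licensed at every node by one of the given productions, with S at the root.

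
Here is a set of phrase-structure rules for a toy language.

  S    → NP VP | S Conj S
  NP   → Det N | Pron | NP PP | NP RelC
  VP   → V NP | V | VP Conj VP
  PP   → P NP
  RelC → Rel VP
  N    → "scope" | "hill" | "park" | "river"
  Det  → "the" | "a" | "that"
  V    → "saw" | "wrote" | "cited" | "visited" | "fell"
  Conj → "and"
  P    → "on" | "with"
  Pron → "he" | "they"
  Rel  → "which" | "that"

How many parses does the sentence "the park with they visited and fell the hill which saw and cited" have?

3

Two of the 3 distinct bracketings:
[S [NP [NP [Det the] [N park]] [PP [P with] [NP [Pron they]]]] [VP [VP [V visited]] [Conj and] [VP [V fell] [NP [NP [Det the] [N hill]] [RelC [Rel which] [VP [VP [V saw]] [Conj and] [VP [V cited]]]]]]]]
[S [NP [NP [Det the] [N park]] [PP [P with] [NP [Pron they]]]] [VP [VP [V visited]] [Conj and] [VP [VP [V fell] [NP [NP [Det the] [N hill]] [RelC [Rel which] [VP [V saw]]]]] [Conj and] [VP [V cited]]]]]
The trees differ in how a recursive rule is bracketed over the same span.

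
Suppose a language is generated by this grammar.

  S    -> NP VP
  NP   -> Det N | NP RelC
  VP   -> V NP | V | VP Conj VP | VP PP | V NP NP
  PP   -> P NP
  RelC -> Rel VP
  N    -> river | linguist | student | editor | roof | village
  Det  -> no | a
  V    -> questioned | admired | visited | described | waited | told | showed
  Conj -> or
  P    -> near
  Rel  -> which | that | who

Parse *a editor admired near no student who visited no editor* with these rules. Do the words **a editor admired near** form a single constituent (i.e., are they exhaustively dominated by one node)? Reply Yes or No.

No

[S [NP [Det a] [N editor]] [VP [VP [V admired]] [PP [P near] [NP [NP [Det no] [N student]] [RelC [Rel who] [VP [V visited] [NP [Det no] [N editor]]]]]]]]
The smallest constituent containing 'a editor admired near' is the S spanning 'a editor admired near no student who visited no editor'; no single node in the tree dominates exactly the given words.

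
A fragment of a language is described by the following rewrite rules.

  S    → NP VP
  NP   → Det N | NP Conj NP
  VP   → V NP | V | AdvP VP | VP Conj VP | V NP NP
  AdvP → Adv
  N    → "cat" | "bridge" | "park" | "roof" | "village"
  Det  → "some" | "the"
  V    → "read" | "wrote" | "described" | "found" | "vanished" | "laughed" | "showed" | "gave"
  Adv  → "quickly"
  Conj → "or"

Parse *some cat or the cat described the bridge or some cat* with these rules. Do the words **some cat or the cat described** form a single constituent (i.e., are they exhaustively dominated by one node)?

No

[S [NP [NP [Det some] [N cat]] [Conj or] [NP [Det the] [N cat]]] [VP [V described] [NP [NP [Det the] [N bridge]] [Conj or] [NP [Det some] [N cat]]]]]
The smallest constituent containing 'some cat or the cat described' is the S spanning 'some cat or the cat described the bridge or some cat'; no single node in the tree dominates exactly the given words.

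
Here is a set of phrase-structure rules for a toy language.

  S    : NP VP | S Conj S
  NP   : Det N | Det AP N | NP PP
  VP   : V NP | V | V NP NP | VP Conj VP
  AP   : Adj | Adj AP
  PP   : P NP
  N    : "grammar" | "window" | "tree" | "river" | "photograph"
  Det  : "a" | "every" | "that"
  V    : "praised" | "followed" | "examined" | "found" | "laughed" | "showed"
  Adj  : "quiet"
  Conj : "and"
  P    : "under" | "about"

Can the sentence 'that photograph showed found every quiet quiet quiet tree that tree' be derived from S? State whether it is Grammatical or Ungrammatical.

A V word can never sit immediately before a V word in any string this grammar generates, so the substring 'showed found' rules out a derivation.

Ungrammatical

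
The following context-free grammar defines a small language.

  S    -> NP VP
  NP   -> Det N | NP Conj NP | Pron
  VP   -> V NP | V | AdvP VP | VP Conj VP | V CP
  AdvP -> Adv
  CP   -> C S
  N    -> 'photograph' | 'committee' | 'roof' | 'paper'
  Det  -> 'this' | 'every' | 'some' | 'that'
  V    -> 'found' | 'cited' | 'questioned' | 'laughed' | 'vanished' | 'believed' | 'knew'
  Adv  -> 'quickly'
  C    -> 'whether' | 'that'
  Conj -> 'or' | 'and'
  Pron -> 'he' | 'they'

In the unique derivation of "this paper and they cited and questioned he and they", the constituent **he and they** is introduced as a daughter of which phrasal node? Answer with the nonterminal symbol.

S
  NP
    NP
      Det: this
      N: paper
    Conj: and
    NP
      Pron: they
  VP
    VP
      V: cited
    Conj: and
    VP
      V: questioned
      NP
        NP
          Pron: he
        Conj: and
        NP
          Pron: they
The span 'he and they' is the NP node built by NP → NP Conj NP.
Its mother is the VP built by VP → V NP.

VP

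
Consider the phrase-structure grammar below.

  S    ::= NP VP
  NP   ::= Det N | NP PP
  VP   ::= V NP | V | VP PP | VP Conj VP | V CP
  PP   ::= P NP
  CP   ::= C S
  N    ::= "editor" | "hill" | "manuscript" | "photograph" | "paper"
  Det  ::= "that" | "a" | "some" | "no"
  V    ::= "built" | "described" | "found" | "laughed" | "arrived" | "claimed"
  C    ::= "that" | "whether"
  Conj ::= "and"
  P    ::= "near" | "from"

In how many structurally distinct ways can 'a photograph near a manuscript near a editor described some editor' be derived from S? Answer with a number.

2

The two bracketings:
[S [NP [NP [Det a] [N photograph]] [PP [P near] [NP [NP [Det a] [N manuscript]] [PP [P near] [NP [Det a] [N editor]]]]]] [VP [V described] [NP [Det some] [N editor]]]]
[S [NP [NP [NP [Det a] [N photograph]] [PP [P near] [NP [Det a] [N manuscript]]]] [PP [P near] [NP [Det a] [N editor]]]] [VP [V described] [NP [Det some] [N editor]]]]
The trees differ in how a recursive rule is bracketed over the same span.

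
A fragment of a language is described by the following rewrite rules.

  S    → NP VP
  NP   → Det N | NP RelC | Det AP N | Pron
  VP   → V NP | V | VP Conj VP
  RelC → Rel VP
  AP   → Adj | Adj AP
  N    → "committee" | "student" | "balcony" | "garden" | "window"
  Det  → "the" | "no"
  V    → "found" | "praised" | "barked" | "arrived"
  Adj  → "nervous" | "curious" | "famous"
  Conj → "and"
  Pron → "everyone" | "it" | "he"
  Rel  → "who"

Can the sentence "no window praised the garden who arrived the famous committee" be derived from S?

S
  NP
    Det: no
    N: window
  VP
    V: praised
    NP
      NP
        Det: the
        N: garden
      RelC
        Rel: who
        VP
          V: arrived
          NP
            Det: the
            AP
              Adj: famous
            N: committee
Each bracket corresponds to one application of a listed rule, so the string is derivable from S.

Grammatical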